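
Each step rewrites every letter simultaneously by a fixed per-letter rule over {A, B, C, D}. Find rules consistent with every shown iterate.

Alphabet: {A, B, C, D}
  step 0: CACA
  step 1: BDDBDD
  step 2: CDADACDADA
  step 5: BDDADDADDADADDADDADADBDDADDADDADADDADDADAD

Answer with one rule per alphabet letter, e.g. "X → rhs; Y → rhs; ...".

  step 1 ⇒ step 2: BDDBDD ⇒ C·DA·DA·C·DA·DA
    B ↦ C
    D ↦ DA
  step 0 ⇒ step 1: CACA ⇒ BD·D·BD·D
    A ↦ D
  step 0 ⇒ step 1: CACA ⇒ BD·D·BD·D
    C ↦ BD

A->D, B->C, C->BD, D->DA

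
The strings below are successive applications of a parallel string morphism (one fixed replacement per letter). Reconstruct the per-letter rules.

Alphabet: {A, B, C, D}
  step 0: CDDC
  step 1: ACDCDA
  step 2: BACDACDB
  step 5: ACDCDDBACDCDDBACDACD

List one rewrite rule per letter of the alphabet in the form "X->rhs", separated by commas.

  step 1 ⇒ step 2: ACDCDA ⇒ B·A·CD·A·CD·B
    A ↦ B
    C ↦ A
    D ↦ CD
    B ↦ D  (constrained at step 2)

A->B, B->D, C->A, D->CD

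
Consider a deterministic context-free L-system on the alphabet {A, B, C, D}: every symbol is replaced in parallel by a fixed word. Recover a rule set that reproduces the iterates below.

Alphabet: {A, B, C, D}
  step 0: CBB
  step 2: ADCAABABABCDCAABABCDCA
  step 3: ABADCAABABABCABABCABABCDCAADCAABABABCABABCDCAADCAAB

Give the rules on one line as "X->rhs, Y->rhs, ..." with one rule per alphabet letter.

  step 2 ⇒ step 3: ADCAABABABCDCAABABCDCA ⇒ AB·A·DCA·AB·AB·ABC·AB·ABC·AB·ABC·DCA·A·DCA·AB·AB·ABC·AB·ABC·DCA·A·DCA·AB
    A ↦ AB
    B ↦ ABC
    C ↦ DCA
    D ↦ A

A->AB, B->ABC, C->DCA, D->A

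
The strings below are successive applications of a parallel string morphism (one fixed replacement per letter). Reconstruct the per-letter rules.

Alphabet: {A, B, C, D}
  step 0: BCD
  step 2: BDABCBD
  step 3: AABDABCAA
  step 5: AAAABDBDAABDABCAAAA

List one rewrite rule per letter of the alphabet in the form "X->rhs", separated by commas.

  step 2 ⇒ step 3: BDABCBD ⇒ A·A·BD·A·BC·A·A
    A ↦ BD
    B ↦ A
    C ↦ BC
    D ↦ A

A->BD, B->A, C->BC, D->A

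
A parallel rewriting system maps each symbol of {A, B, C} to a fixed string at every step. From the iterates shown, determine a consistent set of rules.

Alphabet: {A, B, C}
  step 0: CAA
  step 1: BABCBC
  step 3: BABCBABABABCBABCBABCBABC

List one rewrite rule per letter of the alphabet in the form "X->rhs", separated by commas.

A->BC, B->BA, C->BA

  step 0 ⇒ step 1: CAA ⇒ BA·BC·BC
    A ↦ BC
    C ↦ BA
    B ↦ BA  (constrained at step 1)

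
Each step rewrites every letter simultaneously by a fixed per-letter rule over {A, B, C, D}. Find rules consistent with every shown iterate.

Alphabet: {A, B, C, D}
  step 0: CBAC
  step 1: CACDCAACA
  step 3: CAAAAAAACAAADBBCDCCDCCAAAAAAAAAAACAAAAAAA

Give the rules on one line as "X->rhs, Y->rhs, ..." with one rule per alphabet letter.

A->AA, B->CDC, C->CA, D->DBB

  step 0 ⇒ step 1: CBAC ⇒ CA·CDC·AA·CA
    A ↦ AA
    B ↦ CDC
    C ↦ CA
    D ↦ DBB  (constrained at step 1)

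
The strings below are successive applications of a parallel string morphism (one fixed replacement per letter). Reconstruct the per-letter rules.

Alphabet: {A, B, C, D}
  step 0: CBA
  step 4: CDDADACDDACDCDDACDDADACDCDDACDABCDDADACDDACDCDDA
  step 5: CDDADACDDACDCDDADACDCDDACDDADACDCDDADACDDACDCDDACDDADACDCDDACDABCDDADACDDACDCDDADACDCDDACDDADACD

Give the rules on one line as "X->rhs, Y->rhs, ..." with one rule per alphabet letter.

A->CD, B->AB, C->CD, D->DA

  step 4 ⇒ step 5: CDDADACDDACDCDDACDDADACDCDDACDABCDDADACDDACDCDDA ⇒ CD·DA·DA·CD·DA·CD·CD·DA·DA·CD·CD·DA·CD·DA·DA·CD·CD·DA·DA·CD·DA·CD·CD·DA·CD·DA·DA·CD·CD·DA·CD·AB·CD·DA·DA·CD·DA·CD·CD·DA·DA·CD·CD·DA·CD·DA·DA·CD
    A ↦ CD
    B ↦ AB
    C ↦ CD
    D ↦ DA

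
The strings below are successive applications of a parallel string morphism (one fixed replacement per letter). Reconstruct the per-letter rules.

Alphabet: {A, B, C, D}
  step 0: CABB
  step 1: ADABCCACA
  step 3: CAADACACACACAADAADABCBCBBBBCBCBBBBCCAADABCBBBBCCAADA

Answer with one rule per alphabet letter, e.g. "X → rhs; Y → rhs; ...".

A->BC, B->CA, C->ADA, D->BBB

  step 0 ⇒ step 1: CABB ⇒ ADA·BC·CA·CA
    A ↦ BC
    B ↦ CA
    C ↦ ADA
    D ↦ BBB  (constrained at step 1)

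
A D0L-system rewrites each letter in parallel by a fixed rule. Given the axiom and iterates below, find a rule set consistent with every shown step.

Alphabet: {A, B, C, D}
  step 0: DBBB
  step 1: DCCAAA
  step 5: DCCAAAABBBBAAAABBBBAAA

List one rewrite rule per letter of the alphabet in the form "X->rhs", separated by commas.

  step 0 ⇒ step 1: DBBB ⇒ DCC·A·A·A
    B ↦ A
    D ↦ DCC
    A ↦ B  (constrained at step 1)
    C ↦ AA  (constrained at step 1)

A->B, B->A, C->AA, D->DCC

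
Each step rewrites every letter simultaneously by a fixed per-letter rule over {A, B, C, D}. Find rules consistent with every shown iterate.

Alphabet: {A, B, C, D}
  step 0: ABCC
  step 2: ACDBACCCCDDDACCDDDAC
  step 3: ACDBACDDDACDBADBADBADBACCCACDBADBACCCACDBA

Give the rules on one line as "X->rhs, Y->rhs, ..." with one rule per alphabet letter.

A->AC, B->DDD, C->DBA, D->C

  step 2 ⇒ step 3: ACDBACCCCDDDACCDDDAC ⇒ AC·DBA·C·DDD·AC·DBA·DBA·DBA·DBA·C·C·C·AC·DBA·DBA·C·C·C·AC·DBA
    A ↦ AC
    B ↦ DDD
    C ↦ DBA
    D ↦ C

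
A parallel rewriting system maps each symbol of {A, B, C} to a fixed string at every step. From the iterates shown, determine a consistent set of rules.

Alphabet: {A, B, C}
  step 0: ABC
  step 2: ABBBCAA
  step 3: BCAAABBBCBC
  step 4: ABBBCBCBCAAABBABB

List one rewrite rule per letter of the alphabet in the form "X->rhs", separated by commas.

A->BC, B->A, C->BB

  step 3 ⇒ step 4: BCAAABBBCBC ⇒ A·BB·BC·BC·BC·A·A·A·BB·A·BB
    A ↦ BC
    B ↦ A
    C ↦ BB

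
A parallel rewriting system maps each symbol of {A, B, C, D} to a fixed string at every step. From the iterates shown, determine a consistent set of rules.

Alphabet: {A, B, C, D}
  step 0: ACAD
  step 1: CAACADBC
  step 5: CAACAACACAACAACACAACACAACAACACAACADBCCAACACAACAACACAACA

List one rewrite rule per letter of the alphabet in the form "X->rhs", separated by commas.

A->CA, B->C, C->A, D->DBC

  step 0 ⇒ step 1: ACAD ⇒ CA·A·CA·DBC
    A ↦ CA
    C ↦ A
    D ↦ DBC
    B ↦ C  (constrained at step 1)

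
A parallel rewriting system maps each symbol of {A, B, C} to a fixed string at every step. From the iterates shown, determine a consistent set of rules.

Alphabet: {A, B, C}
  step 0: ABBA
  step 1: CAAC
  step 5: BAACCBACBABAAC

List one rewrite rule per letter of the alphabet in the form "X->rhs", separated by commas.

  step 0 ⇒ step 1: ABBA ⇒ C·A·A·C
    A ↦ C
    B ↦ A
    C ↦ BA  (constrained at step 1)

A->C, B->A, C->BA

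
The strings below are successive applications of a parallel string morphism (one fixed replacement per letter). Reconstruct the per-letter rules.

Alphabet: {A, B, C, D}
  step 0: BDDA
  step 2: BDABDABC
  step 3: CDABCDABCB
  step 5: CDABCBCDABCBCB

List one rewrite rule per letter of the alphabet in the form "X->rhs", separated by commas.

  step 2 ⇒ step 3: BDABDABC ⇒ C·DA·B·C·DA·B·C·B
    A ↦ B
    B ↦ C
    C ↦ B
    D ↦ DA

A->B, B->C, C->B, D->DA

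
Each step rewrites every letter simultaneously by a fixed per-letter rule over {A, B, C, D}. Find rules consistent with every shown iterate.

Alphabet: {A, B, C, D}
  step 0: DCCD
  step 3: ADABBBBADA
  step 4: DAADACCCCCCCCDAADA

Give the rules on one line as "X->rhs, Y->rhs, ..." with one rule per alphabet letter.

A->DA, B->CC, C->B, D->A

  step 3 ⇒ step 4: ADABBBBADA ⇒ DA·A·DA·CC·CC·CC·CC·DA·A·DA
    A ↦ DA
    B ↦ CC
    D ↦ A
    C ↦ B  (constrained at step 0)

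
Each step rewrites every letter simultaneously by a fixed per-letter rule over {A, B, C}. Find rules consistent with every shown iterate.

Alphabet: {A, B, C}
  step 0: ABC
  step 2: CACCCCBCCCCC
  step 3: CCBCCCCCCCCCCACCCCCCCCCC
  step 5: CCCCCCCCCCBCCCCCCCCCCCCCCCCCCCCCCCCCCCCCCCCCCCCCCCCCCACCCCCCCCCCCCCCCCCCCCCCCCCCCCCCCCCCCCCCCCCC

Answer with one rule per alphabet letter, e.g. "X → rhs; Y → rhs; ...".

A->BC, B->CA, C->CC

  step 2 ⇒ step 3: CACCCCBCCCCC ⇒ CC·BC·CC·CC·CC·CC·CA·CC·CC·CC·CC·CC
    A ↦ BC
    B ↦ CA
    C ↦ CC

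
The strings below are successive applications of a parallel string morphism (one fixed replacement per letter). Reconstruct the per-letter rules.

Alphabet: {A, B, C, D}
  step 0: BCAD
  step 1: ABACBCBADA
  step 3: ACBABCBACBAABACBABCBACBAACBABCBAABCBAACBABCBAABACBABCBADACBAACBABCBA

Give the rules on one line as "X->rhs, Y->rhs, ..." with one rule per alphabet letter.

A->CBA, B->AB, C->ACB, D->DA

  step 0 ⇒ step 1: BCAD ⇒ AB·ACB·CBA·DA
    A ↦ CBA
    B ↦ AB
    C ↦ ACB
    D ↦ DA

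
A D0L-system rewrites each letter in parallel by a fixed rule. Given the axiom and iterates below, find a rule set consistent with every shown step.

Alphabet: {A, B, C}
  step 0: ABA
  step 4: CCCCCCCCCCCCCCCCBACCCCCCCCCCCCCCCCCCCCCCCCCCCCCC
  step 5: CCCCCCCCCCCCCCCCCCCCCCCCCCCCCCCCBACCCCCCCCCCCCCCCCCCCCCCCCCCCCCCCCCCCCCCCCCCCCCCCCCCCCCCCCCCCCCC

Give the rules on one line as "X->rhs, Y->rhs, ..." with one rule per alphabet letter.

A->CC, B->BA, C->CC

  step 4 ⇒ step 5: CCCCCCCCCCCCCCCCBACCCCCCCCCCCCCCCCCCCCCCCCCCCCCC ⇒ CC·CC·CC·CC·CC·CC·CC·CC·CC·CC·CC·CC·CC·CC·CC·CC·BA·CC·CC·CC·CC·CC·CC·CC·CC·CC·CC·CC·CC·CC·CC·CC·CC·CC·CC·CC·CC·CC·CC·CC·CC·CC·CC·CC·CC·CC·CC·CC
    A ↦ CC
    B ↦ BA
    C ↦ CC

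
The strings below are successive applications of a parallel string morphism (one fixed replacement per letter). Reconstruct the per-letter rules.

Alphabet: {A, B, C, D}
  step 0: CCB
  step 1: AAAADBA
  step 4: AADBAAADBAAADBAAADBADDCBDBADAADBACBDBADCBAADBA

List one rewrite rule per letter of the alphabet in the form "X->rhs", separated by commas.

  step 0 ⇒ step 1: CCB ⇒ AA·AA·DBA
    B ↦ DBA
    C ↦ AA
    A ↦ D  (constrained at step 1)
    D ↦ CB  (constrained at step 1)

A->D, B->DBA, C->AA, D->CB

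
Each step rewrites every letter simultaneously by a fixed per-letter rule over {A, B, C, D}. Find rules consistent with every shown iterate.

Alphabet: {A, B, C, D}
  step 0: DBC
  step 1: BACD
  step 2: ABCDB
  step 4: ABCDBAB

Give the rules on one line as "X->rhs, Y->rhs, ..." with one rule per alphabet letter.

A->B, B->A, C->CD, D->B

  step 1 ⇒ step 2: BACD ⇒ A·B·CD·B
    A ↦ B
    B ↦ A
    C ↦ CD
    D ↦ B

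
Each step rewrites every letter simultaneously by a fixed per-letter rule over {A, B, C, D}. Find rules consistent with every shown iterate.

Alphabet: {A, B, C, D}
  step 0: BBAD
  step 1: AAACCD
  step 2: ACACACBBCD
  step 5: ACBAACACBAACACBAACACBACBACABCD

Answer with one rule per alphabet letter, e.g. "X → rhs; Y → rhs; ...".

A->AC, B->A, C->B, D->CD

  step 1 ⇒ step 2: AAACCD ⇒ AC·AC·AC·B·B·CD
    A ↦ AC
    C ↦ B
    D ↦ CD
  step 0 ⇒ step 1: BBAD ⇒ A·A·AC·CD
    B ↦ A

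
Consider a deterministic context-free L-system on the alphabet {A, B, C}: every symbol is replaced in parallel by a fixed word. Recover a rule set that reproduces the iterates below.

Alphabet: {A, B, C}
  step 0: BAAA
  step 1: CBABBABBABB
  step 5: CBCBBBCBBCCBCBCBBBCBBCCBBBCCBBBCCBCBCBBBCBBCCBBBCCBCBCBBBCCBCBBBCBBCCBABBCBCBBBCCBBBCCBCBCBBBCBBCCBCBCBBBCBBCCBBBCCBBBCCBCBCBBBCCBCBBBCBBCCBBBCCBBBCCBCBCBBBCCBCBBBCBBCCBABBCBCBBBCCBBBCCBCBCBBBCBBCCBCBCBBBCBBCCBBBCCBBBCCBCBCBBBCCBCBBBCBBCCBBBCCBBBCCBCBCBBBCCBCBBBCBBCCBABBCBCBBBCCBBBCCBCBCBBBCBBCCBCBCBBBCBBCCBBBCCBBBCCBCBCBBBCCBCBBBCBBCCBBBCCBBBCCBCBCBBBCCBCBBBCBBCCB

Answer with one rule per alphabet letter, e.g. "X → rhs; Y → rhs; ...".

A->ABB, B->CB, C->BBC

  step 0 ⇒ step 1: BAAA ⇒ CB·ABB·ABB·ABB
    A ↦ ABB
    B ↦ CB
    C ↦ BBC  (constrained at step 1)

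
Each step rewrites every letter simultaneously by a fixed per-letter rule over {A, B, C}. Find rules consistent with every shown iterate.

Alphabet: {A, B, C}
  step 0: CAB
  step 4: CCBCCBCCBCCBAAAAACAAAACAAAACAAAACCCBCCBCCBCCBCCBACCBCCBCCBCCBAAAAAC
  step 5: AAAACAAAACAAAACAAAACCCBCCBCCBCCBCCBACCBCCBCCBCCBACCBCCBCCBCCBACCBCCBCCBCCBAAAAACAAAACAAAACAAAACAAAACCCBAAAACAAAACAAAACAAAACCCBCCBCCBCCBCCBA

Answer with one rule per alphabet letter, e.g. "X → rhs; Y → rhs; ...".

A->CCB, B->AAC, C->A

  step 4 ⇒ step 5: CCBCCBCCBCCBAAAAACAAAACAAAACAAAACCCBCCBCCBCCBCCBACCBCCBCCBCCBAAAAAC ⇒ A·A·AAC·A·A·AAC·A·A·AAC·A·A·AAC·CCB·CCB·CCB·CCB·CCB·A·CCB·CCB·CCB·CCB·A·CCB·CCB·CCB·CCB·A·CCB·CCB·CCB·CCB·A·A·A·AAC·A·A·AAC·A·A·AAC·A·A·AAC·A·A·AAC·CCB·A·A·AAC·A·A·AAC·A·A·AAC·A·A·AAC·CCB·CCB·CCB·CCB·CCB·A
    A ↦ CCB
    B ↦ AAC
    C ↦ A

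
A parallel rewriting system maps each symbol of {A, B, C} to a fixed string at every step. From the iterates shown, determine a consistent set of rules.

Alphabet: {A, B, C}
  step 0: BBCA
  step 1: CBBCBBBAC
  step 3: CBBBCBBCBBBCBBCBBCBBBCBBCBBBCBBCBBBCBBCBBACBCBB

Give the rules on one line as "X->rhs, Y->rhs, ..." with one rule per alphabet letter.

  step 0 ⇒ step 1: BBCA ⇒ CBB·CBB·B·AC
    A ↦ AC
    B ↦ CBB
    C ↦ B

A->AC, B->CBB, C->B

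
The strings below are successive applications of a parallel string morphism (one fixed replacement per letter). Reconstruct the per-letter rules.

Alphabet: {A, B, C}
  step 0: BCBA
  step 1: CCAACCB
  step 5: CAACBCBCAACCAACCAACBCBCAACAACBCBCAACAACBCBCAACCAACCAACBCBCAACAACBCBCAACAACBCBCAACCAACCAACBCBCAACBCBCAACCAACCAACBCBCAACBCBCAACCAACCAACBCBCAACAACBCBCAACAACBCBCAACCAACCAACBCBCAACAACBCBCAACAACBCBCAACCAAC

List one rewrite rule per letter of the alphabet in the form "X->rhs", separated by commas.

A->CB, B->C, C->CAA

  step 0 ⇒ step 1: BCBA ⇒ C·CAA·C·CB
    A ↦ CB
    B ↦ C
    C ↦ CAA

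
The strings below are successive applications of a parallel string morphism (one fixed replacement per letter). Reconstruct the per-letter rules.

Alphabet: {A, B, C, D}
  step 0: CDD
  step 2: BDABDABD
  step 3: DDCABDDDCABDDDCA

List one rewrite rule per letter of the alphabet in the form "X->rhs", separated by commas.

  step 2 ⇒ step 3: BDABDABD ⇒ DD·CA·BD·DD·CA·BD·DD·CA
    A ↦ BD
    B ↦ DD
    D ↦ CA
    C ↦ A  (constrained at step 0)

A->BD, B->DD, C->A, D->CA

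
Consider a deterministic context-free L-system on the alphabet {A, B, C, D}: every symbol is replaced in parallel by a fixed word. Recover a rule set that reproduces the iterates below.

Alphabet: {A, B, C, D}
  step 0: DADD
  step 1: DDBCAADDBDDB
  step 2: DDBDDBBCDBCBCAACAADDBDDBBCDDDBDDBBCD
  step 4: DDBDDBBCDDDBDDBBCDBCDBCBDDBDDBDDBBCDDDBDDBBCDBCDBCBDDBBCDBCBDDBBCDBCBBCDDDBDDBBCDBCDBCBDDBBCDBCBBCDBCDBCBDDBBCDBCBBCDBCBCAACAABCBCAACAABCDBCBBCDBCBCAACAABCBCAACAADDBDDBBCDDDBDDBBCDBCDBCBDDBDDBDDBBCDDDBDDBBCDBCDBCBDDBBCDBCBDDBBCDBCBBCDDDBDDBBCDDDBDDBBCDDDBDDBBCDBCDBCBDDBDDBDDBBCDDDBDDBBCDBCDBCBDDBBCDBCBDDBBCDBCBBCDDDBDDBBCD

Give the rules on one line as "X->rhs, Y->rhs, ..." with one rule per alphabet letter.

  step 1 ⇒ step 2: DDBCAADDBDDB ⇒ DDB·DDB·BCD·BCB·CAA·CAA·DDB·DDB·BCD·DDB·DDB·BCD
    A ↦ CAA
    B ↦ BCD
    C ↦ BCB
    D ↦ DDB

A->CAA, B->BCD, C->BCB, D->DDB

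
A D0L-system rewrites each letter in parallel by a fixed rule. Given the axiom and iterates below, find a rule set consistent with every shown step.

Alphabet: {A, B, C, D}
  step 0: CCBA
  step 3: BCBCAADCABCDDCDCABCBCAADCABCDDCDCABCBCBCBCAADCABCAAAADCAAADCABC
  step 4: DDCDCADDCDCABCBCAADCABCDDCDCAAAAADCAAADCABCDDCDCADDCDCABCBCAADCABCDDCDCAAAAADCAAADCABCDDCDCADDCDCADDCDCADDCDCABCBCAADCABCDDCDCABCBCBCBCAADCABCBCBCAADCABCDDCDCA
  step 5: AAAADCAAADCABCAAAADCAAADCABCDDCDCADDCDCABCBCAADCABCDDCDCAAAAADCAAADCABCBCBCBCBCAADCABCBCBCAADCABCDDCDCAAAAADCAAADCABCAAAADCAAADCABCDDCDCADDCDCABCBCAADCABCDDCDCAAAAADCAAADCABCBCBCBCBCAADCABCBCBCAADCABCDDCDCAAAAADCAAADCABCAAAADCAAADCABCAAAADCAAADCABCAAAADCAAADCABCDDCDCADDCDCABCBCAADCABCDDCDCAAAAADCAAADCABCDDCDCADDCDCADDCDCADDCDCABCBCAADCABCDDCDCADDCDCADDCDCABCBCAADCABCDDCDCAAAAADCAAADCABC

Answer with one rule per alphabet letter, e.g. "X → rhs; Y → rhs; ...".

A->BC, B->DDC, C->DCA, D->AA

  step 4 ⇒ step 5: DDCDCADDCDCABCBCAADCABCDDCDCAAAAADCAAADCABCDDCDCADDCDCABCBCAADCABCDDCDCAAAAADCAAADCABCDDCDCADDCDCADDCDCADDCDCABCBCAADCABCDDCDCABCBCBCBCAADCABCBCBCAADCABCDDCDCA ⇒ AA·AA·DCA·AA·DCA·BC·AA·AA·DCA·AA·DCA·BC·DDC·DCA·DDC·DCA·BC·BC·AA·DCA·BC·DDC·DCA·AA·AA·DCA·AA·DCA·BC·BC·BC·BC·BC·AA·DCA·BC·BC·BC·AA·DCA·BC·DDC·DCA·AA·AA·DCA·AA·DCA·BC·AA·AA·DCA·AA·DCA·BC·DDC·DCA·DDC·DCA·BC·BC·AA·DCA·BC·DDC·DCA·AA·AA·DCA·AA·DCA·BC·BC·BC·BC·BC·AA·DCA·BC·BC·BC·AA·DCA·BC·DDC·DCA·AA·AA·DCA·AA·DCA·BC·AA·AA·DCA·AA·DCA·BC·AA·AA·DCA·AA·DCA·BC·AA·AA·DCA·AA·DCA·BC·DDC·DCA·DDC·DCA·BC·BC·AA·DCA·BC·DDC·DCA·AA·AA·DCA·AA·DCA·BC·DDC·DCA·DDC·DCA·DDC·DCA·DDC·DCA·BC·BC·AA·DCA·BC·DDC·DCA·DDC·DCA·DDC·DCA·BC·BC·AA·DCA·BC·DDC·DCA·AA·AA·DCA·AA·DCA·BC
    A ↦ BC
    B ↦ DDC
    C ↦ DCA
    D ↦ AA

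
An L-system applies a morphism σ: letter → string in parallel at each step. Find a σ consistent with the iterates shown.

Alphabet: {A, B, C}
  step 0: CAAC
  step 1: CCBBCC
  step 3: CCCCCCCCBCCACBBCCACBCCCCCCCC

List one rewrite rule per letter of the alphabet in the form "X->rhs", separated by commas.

A->B, B->ACB, C->CC

  step 0 ⇒ step 1: CAAC ⇒ CC·B·B·CC
    A ↦ B
    C ↦ CC
    B ↦ ACB  (constrained at step 1)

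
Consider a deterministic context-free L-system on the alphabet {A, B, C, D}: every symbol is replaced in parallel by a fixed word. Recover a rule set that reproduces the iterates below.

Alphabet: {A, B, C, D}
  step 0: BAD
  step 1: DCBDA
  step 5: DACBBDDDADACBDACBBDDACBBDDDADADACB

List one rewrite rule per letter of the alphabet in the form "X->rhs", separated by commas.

  step 0 ⇒ step 1: BAD ⇒ D·CB·DA
    A ↦ CB
    B ↦ D
    D ↦ DA
    C ↦ B  (constrained at step 1)

A->CB, B->D, C->B, D->DA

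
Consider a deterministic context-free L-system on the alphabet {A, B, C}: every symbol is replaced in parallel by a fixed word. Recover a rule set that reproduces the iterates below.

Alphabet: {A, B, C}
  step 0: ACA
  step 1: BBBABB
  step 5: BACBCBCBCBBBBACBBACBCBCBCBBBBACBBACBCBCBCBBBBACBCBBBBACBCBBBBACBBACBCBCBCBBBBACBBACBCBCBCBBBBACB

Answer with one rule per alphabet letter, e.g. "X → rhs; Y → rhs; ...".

A->BB, B->CB, C->BA

  step 0 ⇒ step 1: ACA ⇒ BB·BA·BB
    A ↦ BB
    C ↦ BA
    B ↦ CB  (constrained at step 1)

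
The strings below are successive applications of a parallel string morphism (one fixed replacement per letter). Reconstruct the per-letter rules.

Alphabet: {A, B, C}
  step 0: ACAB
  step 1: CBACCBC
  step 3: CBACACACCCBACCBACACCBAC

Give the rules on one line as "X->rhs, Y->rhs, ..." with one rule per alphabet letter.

  step 0 ⇒ step 1: ACAB ⇒ CB·AC·CB·C
    A ↦ CB
    B ↦ C
    C ↦ AC

A->CB, B->C, C->AC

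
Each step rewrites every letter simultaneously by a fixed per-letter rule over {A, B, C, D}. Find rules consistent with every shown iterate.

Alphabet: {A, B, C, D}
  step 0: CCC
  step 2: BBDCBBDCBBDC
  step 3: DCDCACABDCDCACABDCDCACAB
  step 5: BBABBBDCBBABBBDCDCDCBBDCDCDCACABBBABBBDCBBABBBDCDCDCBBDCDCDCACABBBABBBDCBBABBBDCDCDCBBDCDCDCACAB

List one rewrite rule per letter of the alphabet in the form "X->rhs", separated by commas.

A->BB, B->DC, C->AB, D->AC

  step 2 ⇒ step 3: BBDCBBDCBBDC ⇒ DC·DC·AC·AB·DC·DC·AC·AB·DC·DC·AC·AB
    B ↦ DC
    C ↦ AB
    D ↦ AC
    A ↦ BB  (constrained at step 3)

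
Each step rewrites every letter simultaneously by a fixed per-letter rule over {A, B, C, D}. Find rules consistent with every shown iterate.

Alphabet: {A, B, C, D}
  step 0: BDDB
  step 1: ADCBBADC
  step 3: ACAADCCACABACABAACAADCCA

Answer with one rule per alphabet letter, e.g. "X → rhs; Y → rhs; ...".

  step 0 ⇒ step 1: BDDB ⇒ ADC·B·B·ADC
    B ↦ ADC
    D ↦ B
    A ↦ CA  (constrained at step 1)
    C ↦ A  (constrained at step 1)

A->CA, B->ADC, C->A, D->B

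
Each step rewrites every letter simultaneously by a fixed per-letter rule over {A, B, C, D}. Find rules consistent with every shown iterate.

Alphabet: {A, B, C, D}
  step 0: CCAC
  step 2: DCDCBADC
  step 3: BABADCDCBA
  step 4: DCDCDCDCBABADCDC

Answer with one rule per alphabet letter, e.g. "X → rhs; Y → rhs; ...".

  step 3 ⇒ step 4: BABADCDCBA ⇒ DC·DC·DC·DC·B·A·B·A·DC·DC
    A ↦ DC
    B ↦ DC
    C ↦ A
    D ↦ B

A->DC, B->DC, C->A, D->B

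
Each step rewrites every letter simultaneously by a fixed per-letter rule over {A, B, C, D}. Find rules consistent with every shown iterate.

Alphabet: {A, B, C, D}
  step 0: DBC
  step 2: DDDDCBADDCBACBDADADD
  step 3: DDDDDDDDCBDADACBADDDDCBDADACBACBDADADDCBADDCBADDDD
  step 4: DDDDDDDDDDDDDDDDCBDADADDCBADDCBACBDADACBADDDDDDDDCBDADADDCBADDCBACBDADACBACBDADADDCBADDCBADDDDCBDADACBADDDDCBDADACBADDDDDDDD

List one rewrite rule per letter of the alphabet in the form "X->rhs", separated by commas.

  step 3 ⇒ step 4: DDDDDDDDCBDADACBADDDDCBDADACBACBDADADDCBADDCBADDDD ⇒ DD·DD·DD·DD·DD·DD·DD·DD·CBD·ADA·DD·CBA·DD·CBA·CBD·ADA·CBA·DD·DD·DD·DD·CBD·ADA·DD·CBA·DD·CBA·CBD·ADA·CBA·CBD·ADA·DD·CBA·DD·CBA·DD·DD·CBD·ADA·CBA·DD·DD·CBD·ADA·CBA·DD·DD·DD·DD
    A ↦ CBA
    B ↦ ADA
    C ↦ CBD
    D ↦ DD

A->CBA, B->ADA, C->CBD, D->DD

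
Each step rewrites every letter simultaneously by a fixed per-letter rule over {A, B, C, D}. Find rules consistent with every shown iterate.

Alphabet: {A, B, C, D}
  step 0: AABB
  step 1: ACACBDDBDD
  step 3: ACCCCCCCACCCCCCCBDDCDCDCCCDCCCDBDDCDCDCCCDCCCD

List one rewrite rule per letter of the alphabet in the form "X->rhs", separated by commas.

A->AC, B->BDD, C->CC, D->CD

  step 0 ⇒ step 1: AABB ⇒ AC·AC·BDD·BDD
    A ↦ AC
    B ↦ BDD
    C ↦ CC  (constrained at step 1)
    D ↦ CD  (constrained at step 1)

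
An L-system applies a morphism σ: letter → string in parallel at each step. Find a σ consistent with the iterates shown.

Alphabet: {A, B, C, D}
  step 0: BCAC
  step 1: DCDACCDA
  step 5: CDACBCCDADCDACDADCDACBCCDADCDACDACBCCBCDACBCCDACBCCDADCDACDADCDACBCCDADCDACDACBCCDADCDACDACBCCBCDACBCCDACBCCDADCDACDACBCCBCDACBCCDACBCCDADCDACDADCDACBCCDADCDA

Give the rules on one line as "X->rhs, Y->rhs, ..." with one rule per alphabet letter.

  step 0 ⇒ step 1: BCAC ⇒ D·CDA·C·CDA
    A ↦ C
    B ↦ D
    C ↦ CDA
    D ↦ CB  (constrained at step 1)

A->C, B->D, C->CDA, D->CB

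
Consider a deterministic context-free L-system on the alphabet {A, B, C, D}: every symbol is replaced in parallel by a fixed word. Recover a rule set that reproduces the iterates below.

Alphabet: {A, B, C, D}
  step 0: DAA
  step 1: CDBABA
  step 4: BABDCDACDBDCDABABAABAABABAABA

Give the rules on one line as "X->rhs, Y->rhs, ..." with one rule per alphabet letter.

A->BA, B->A, C->BD, D->CD

  step 0 ⇒ step 1: DAA ⇒ CD·BA·BA
    A ↦ BA
    D ↦ CD
    B ↦ A  (constrained at step 1)
    C ↦ BD  (constrained at step 1)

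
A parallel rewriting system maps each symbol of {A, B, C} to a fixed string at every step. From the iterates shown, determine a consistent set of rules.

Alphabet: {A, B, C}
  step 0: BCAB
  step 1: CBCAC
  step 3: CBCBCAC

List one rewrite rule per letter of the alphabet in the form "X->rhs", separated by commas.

A->CA, B->C, C->B

  step 0 ⇒ step 1: BCAB ⇒ C·B·CA·C
    A ↦ CA
    B ↦ C
    C ↦ B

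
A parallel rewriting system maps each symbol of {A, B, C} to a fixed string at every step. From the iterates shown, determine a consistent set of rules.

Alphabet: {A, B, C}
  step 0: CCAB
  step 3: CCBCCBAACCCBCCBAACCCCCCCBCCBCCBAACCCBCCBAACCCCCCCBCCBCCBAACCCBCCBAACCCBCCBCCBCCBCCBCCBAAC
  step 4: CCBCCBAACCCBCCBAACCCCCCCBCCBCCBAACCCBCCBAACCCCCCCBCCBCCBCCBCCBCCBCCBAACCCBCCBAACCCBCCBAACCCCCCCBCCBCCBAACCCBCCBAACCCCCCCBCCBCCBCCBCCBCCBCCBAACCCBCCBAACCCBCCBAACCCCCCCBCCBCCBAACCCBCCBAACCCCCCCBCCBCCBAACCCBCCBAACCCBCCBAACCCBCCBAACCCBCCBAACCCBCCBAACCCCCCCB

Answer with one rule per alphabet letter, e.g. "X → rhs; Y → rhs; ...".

A->CC, B->AAC, C->CCB

  step 3 ⇒ step 4: CCBCCBAACCCBCCBAACCCCCCCBCCBCCBAACCCBCCBAACCCCCCCBCCBCCBAACCCBCCBAACCCBCCBCCBCCBCCBCCBAAC ⇒ CCB·CCB·AAC·CCB·CCB·AAC·CC·CC·CCB·CCB·CCB·AAC·CCB·CCB·AAC·CC·CC·CCB·CCB·CCB·CCB·CCB·CCB·CCB·AAC·CCB·CCB·AAC·CCB·CCB·AAC·CC·CC·CCB·CCB·CCB·AAC·CCB·CCB·AAC·CC·CC·CCB·CCB·CCB·CCB·CCB·CCB·CCB·AAC·CCB·CCB·AAC·CCB·CCB·AAC·CC·CC·CCB·CCB·CCB·AAC·CCB·CCB·AAC·CC·CC·CCB·CCB·CCB·AAC·CCB·CCB·AAC·CCB·CCB·AAC·CCB·CCB·AAC·CCB·CCB·AAC·CCB·CCB·AAC·CC·CC·CCB
    A ↦ CC
    B ↦ AAC
    C ↦ CCB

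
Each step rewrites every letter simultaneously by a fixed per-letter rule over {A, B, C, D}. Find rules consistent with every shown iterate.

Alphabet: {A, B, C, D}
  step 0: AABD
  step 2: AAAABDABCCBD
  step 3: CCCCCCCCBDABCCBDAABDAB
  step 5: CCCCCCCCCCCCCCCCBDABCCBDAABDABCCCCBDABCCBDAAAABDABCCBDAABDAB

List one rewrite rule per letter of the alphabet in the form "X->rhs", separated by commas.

A->CC, B->BD, C->A, D->AB

  step 2 ⇒ step 3: AAAABDABCCBD ⇒ CC·CC·CC·CC·BD·AB·CC·BD·A·A·BD·AB
    A ↦ CC
    B ↦ BD
    C ↦ A
    D ↦ AB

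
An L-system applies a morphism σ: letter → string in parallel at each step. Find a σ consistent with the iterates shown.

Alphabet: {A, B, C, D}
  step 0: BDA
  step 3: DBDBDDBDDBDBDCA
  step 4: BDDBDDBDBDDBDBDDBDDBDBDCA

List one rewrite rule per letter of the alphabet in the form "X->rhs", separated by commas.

A->CA, B->D, C->BD, D->BD

  step 3 ⇒ step 4: DBDBDDBDDBDBDCA ⇒ BD·D·BD·D·BD·BD·D·BD·BD·D·BD·D·BD·BD·CA
    A ↦ CA
    B ↦ D
    C ↦ BD
    D ↦ BD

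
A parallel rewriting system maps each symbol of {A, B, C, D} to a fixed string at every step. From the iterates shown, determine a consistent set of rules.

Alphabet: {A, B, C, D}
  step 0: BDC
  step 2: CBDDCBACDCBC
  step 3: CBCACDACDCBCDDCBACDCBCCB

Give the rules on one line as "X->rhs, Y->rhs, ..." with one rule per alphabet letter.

A->DD, B->C, C->CB, D->ACD

  step 2 ⇒ step 3: CBDDCBACDCBC ⇒ CB·C·ACD·ACD·CB·C·DD·CB·ACD·CB·C·CB
    A ↦ DD
    B ↦ C
    C ↦ CB
    D ↦ ACD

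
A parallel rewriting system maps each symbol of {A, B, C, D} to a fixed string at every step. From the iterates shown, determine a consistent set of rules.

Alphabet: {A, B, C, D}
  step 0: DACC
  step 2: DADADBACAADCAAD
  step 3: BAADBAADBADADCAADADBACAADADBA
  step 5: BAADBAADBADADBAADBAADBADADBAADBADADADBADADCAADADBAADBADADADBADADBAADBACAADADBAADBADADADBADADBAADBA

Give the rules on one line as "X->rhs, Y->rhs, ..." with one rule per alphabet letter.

  step 2 ⇒ step 3: DADADBACAADCAAD ⇒ BA·AD·BA·AD·BA·D·AD·CA·AD·AD·BA·CA·AD·AD·BA
    A ↦ AD
    B ↦ D
    C ↦ CA
    D ↦ BA

A->AD, B->D, C->CA, D->BA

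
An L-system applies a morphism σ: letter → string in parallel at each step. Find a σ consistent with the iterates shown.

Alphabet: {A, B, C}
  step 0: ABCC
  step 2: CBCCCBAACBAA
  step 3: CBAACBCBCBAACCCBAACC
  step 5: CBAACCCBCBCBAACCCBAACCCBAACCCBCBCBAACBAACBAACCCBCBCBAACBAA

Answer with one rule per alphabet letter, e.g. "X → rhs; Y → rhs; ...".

A->C, B->AA, C->CB

  step 2 ⇒ step 3: CBCCCBAACBAA ⇒ CB·AA·CB·CB·CB·AA·C·C·CB·AA·C·C
    A ↦ C
    B ↦ AA
    C ↦ CB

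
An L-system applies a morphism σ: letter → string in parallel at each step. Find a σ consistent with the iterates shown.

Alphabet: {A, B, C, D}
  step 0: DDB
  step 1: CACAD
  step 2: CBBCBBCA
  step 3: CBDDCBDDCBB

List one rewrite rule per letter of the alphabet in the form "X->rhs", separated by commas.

  step 2 ⇒ step 3: CBBCBBCA ⇒ CB·D·D·CB·D·D·CB·B
    A ↦ B
    B ↦ D
    C ↦ CB
  step 0 ⇒ step 1: DDB ⇒ CA·CA·D
    D ↦ CA

A->B, B->D, C->CB, D->CA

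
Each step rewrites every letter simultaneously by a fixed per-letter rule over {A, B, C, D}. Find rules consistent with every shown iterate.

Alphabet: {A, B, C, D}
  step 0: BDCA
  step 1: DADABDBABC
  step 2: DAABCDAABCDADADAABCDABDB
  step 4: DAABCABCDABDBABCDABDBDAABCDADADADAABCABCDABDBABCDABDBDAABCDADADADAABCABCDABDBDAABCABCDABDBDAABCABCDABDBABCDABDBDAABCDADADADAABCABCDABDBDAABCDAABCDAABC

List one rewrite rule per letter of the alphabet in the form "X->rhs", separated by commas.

  step 1 ⇒ step 2: DADABDBABC ⇒ DA·ABC·DA·ABC·DA·DA·DA·ABC·DA·BDB
    A ↦ ABC
    B ↦ DA
    C ↦ BDB
    D ↦ DA

A->ABC, B->DA, C->BDB, D->DA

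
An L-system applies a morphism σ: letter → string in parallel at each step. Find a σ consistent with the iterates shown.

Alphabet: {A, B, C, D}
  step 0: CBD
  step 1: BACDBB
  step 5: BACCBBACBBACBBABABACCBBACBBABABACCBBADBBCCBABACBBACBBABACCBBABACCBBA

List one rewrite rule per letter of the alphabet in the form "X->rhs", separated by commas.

  step 0 ⇒ step 1: CBD ⇒ BA·C·DBB
    B ↦ C
    C ↦ BA
    D ↦ DBB
    A ↦ BBA  (constrained at step 1)

A->BBA, B->C, C->BA, D->DBB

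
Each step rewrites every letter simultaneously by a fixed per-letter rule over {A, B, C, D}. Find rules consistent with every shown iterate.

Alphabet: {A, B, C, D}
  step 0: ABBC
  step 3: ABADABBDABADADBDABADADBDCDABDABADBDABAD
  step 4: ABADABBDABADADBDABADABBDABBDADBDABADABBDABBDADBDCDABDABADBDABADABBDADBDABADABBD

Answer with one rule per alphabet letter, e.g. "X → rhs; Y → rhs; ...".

  step 3 ⇒ step 4: ABADABBDABADADBDABADADBDCDABDABADBDABAD ⇒ AB·AD·AB·BD·AB·AD·AD·BD·AB·AD·AB·BD·AB·BD·AD·BD·AB·AD·AB·BD·AB·BD·AD·BD·CDA·BD·AB·AD·BD·AB·AD·AB·BD·AD·BD·AB·AD·AB·BD
    A ↦ AB
    B ↦ AD
    C ↦ CDA
    D ↦ BD

A->AB, B->AD, C->CDA, D->BD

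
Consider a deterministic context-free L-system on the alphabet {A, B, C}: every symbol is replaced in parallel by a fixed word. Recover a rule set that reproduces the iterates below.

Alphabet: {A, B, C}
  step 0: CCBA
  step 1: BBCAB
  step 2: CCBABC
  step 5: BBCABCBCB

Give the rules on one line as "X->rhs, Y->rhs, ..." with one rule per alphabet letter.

A->AB, B->C, C->B

  step 1 ⇒ step 2: BBCAB ⇒ C·C·B·AB·C
    A ↦ AB
    B ↦ C
    C ↦ B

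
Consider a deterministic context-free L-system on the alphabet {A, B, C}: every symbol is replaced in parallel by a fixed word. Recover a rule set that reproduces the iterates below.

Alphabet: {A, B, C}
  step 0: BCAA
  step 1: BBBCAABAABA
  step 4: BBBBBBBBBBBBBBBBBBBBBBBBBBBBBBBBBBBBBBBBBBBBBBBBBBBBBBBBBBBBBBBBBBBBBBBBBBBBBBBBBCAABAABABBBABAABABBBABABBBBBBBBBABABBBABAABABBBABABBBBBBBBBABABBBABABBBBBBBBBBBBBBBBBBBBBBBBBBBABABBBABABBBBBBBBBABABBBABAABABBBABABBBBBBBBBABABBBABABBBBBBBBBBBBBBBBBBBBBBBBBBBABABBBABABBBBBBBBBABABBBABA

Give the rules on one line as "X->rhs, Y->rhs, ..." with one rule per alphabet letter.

  step 0 ⇒ step 1: BCAA ⇒ BBB·CA·ABA·ABA
    A ↦ ABA
    B ↦ BBB
    C ↦ CA

A->ABA, B->BBB, C->CA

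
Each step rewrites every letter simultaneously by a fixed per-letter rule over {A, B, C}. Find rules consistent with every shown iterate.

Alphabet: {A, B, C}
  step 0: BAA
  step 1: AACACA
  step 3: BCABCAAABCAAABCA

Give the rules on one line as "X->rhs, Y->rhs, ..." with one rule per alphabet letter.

A->CA, B->AA, C->B

  step 0 ⇒ step 1: BAA ⇒ AA·CA·CA
    A ↦ CA
    B ↦ AA
    C ↦ B  (constrained at step 1)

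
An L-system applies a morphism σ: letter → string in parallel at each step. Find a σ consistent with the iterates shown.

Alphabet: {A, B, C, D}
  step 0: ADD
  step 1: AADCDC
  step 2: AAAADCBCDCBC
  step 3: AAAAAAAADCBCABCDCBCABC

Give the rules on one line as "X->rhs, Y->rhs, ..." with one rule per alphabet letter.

A->AA, B->A, C->BC, D->DC

  step 2 ⇒ step 3: AAAADCBCDCBC ⇒ AA·AA·AA·AA·DC·BC·A·BC·DC·BC·A·BC
    A ↦ AA
    B ↦ A
    C ↦ BC
    D ↦ DC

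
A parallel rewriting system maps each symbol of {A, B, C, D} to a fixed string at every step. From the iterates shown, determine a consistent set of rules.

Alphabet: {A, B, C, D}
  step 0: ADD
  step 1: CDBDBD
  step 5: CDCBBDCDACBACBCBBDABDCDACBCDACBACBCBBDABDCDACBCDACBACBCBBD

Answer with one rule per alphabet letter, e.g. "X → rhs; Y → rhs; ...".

  step 0 ⇒ step 1: ADD ⇒ CD·BD·BD
    A ↦ CD
    D ↦ BD
    B ↦ CB  (constrained at step 1)
    C ↦ A  (constrained at step 1)

A->CD, B->CB, C->A, D->BD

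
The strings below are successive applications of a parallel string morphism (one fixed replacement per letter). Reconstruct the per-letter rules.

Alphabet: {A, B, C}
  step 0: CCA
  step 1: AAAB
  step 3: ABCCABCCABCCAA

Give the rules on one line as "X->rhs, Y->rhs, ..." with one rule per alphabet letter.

  step 0 ⇒ step 1: CCA ⇒ A·A·AB
    A ↦ AB
    C ↦ A
    B ↦ CC  (constrained at step 1)

A->AB, B->CC, C->A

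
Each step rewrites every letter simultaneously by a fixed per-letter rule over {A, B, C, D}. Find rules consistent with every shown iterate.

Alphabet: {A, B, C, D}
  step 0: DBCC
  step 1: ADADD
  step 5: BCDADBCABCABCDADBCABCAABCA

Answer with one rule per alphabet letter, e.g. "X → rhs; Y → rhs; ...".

A->BC, B->DA, C->D, D->A

  step 0 ⇒ step 1: DBCC ⇒ A·DA·D·D
    B ↦ DA
    C ↦ D
    D ↦ A
    A ↦ BC  (constrained at step 1)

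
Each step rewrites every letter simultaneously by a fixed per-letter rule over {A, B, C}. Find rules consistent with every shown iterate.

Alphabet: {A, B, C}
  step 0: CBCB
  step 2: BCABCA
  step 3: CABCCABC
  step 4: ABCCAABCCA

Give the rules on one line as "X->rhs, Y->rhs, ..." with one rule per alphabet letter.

  step 3 ⇒ step 4: CABCCABC ⇒ A·BC·C·A·A·BC·C·A
    A ↦ BC
    B ↦ C
    C ↦ A

A->BC, B->C, C->A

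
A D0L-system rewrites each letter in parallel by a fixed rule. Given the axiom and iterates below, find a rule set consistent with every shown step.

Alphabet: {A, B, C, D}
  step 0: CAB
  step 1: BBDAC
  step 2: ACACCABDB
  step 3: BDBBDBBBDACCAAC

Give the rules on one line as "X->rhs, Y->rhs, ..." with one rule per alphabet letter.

  step 2 ⇒ step 3: ACACCABDB ⇒ BD·B·BD·B·B·BD·AC·CA·AC
    A ↦ BD
    B ↦ AC
    C ↦ B
    D ↦ CA

A->BD, B->AC, C->B, D->CA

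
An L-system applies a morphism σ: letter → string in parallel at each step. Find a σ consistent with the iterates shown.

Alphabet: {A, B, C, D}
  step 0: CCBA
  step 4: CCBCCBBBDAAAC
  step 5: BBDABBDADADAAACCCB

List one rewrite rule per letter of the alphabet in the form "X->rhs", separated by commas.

A->C, B->DA, C->B, D->AA

  step 4 ⇒ step 5: CCBCCBBBDAAAC ⇒ B·B·DA·B·B·DA·DA·DA·AA·C·C·C·B
    A ↦ C
    B ↦ DA
    C ↦ B
    D ↦ AA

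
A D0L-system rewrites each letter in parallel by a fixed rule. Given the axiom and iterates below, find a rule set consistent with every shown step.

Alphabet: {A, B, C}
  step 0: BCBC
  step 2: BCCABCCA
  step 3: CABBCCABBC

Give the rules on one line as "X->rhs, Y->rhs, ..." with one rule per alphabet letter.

  step 2 ⇒ step 3: BCCABCCA ⇒ CA·B·B·C·CA·B·B·C
    A ↦ C
    B ↦ CA
    C ↦ B

A->C, B->CA, C->B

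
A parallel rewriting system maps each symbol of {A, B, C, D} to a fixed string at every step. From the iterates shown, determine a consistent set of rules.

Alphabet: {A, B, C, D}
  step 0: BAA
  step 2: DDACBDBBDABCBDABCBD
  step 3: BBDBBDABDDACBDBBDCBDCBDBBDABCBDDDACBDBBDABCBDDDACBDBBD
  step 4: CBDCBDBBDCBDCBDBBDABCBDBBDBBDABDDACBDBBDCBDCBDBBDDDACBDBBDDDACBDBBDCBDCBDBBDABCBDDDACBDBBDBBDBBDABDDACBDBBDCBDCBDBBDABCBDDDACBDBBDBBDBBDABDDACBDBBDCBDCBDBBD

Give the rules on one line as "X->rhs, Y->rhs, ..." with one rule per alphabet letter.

  step 3 ⇒ step 4: BBDBBDABDDACBDBBDCBDCBDBBDABCBDDDACBDBBDABCBDDDACBDBBD ⇒ CBD·CBD·BBD·CBD·CBD·BBD·AB·CBD·BBD·BBD·AB·DDA·CBD·BBD·CBD·CBD·BBD·DDA·CBD·BBD·DDA·CBD·BBD·CBD·CBD·BBD·AB·CBD·DDA·CBD·BBD·BBD·BBD·AB·DDA·CBD·BBD·CBD·CBD·BBD·AB·CBD·DDA·CBD·BBD·BBD·BBD·AB·DDA·CBD·BBD·CBD·CBD·BBD
    A ↦ AB
    B ↦ CBD
    C ↦ DDA
    D ↦ BBD

A->AB, B->CBD, C->DDA, D->BBD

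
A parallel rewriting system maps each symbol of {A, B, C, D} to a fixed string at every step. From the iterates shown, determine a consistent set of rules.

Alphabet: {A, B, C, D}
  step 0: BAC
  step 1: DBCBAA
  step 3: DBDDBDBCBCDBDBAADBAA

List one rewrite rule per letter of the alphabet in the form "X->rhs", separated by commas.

  step 0 ⇒ step 1: BAC ⇒ D·BC·BAA
    A ↦ BC
    B ↦ D
    C ↦ BAA
    D ↦ DB  (constrained at step 1)

A->BC, B->D, C->BAA, D->DB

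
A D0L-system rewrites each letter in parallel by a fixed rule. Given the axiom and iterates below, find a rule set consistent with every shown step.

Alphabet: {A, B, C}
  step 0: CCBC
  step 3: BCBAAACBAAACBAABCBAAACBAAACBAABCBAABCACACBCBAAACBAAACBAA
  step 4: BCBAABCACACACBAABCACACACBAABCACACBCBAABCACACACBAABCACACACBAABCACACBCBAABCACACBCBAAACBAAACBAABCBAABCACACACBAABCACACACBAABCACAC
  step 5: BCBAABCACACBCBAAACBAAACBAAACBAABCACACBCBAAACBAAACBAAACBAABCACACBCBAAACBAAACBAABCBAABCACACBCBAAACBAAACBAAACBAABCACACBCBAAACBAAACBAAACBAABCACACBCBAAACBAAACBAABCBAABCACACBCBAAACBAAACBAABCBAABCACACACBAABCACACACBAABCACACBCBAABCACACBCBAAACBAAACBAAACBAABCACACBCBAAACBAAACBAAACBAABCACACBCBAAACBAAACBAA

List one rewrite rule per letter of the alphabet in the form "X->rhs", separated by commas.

  step 4 ⇒ step 5: BCBAABCACACACBAABCACACACBAABCACACBCBAABCACACACBAABCACACACBAABCACACBCBAABCACACBCBAAACBAAACBAABCBAABCACACACBAABCACACACBAABCACAC ⇒ BC·BAA·BC·AC·AC·BC·BAA·AC·BAA·AC·BAA·AC·BAA·BC·AC·AC·BC·BAA·AC·BAA·AC·BAA·AC·BAA·BC·AC·AC·BC·BAA·AC·BAA·AC·BAA·BC·BAA·BC·AC·AC·BC·BAA·AC·BAA·AC·BAA·AC·BAA·BC·AC·AC·BC·BAA·AC·BAA·AC·BAA·AC·BAA·BC·AC·AC·BC·BAA·AC·BAA·AC·BAA·BC·BAA·BC·AC·AC·BC·BAA·AC·BAA·AC·BAA·BC·BAA·BC·AC·AC·AC·BAA·BC·AC·AC·AC·BAA·BC·AC·AC·BC·BAA·BC·AC·AC·BC·BAA·AC·BAA·AC·BAA·AC·BAA·BC·AC·AC·BC·BAA·AC·BAA·AC·BAA·AC·BAA·BC·AC·AC·BC·BAA·AC·BAA·AC·BAA
    A ↦ AC
    B ↦ BC
    C ↦ BAA

A->AC, B->BC, C->BAA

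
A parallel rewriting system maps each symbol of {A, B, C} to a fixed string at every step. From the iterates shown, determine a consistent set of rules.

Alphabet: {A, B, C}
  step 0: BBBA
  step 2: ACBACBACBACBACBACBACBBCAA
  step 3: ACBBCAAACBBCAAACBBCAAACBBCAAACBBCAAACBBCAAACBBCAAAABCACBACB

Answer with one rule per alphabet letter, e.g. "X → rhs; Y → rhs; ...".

  step 2 ⇒ step 3: ACBACBACBACBACBACBACBBCAA ⇒ ACB·BC·AA·ACB·BC·AA·ACB·BC·AA·ACB·BC·AA·ACB·BC·AA·ACB·BC·AA·ACB·BC·AA·AA·BC·ACB·ACB
    A ↦ ACB
    B ↦ AA
    C ↦ BC

A->ACB, B->AA, C->BC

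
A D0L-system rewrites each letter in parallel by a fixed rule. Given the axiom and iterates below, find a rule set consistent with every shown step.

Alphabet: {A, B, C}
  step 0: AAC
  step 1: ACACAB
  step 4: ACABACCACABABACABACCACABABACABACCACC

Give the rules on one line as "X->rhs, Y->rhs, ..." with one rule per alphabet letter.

  step 0 ⇒ step 1: AAC ⇒ AC·AC·AB
    A ↦ AC
    C ↦ AB
    B ↦ C  (constrained at step 1)

A->AC, B->C, C->AB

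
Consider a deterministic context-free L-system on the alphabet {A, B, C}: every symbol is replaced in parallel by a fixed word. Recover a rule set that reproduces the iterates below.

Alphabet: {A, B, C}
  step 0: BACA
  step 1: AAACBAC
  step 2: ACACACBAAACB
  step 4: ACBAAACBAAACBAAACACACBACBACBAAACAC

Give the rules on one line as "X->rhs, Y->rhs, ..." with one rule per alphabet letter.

  step 1 ⇒ step 2: AAACBAC ⇒ AC·AC·AC·B·AA·AC·B
    A ↦ AC
    B ↦ AA
    C ↦ B

A->AC, B->AA, C->B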